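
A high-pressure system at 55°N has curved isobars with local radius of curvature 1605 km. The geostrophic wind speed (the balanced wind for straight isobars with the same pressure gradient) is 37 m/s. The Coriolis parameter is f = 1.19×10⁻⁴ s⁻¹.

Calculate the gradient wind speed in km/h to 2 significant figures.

Around a high, pressure-gradient force acts outward with centrifugal, so Coriolis balances both:
fV = (1/ρ)|∂P/∂n| + V²/R  →  V² − fR·V + fR·V_g = 0
With fR = 1.19×10⁻⁴ × 1605×10³ m = 191 m/s:
V = [fR − √((fR)² − 4 fR V_g)]/2 = [191 − √(191² − 4×191×37)]/2 = 50.2 m/s
Supergeostrophic (V > V_g = 37 m/s), as expected around a high.
Converting: 50.2 m/s × 3.6 = 180 km/h

180 km/h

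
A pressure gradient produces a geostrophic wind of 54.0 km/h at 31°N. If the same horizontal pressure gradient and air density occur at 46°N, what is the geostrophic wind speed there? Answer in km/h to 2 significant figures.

With the same pressure gradient and density, V_g ∝ 1/f ∝ 1/sin φ.
V₂ = V₁ · sin φ₁ / sin φ₂ = 54.0 × sin 31° / sin 46°
V₂ = 54.0 × 0.5150/0.7193 = 39 km/h

39 km/h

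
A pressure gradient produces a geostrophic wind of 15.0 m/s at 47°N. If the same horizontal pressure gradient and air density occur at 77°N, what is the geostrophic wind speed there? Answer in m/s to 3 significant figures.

With the same pressure gradient and density, V_g ∝ 1/f ∝ 1/sin φ.
V₂ = V₁ · sin φ₁ / sin φ₂ = 15.0 × sin 47° / sin 77°
V₂ = 15.0 × 0.7314/0.9744 = 11.3 m/s

11.3 m/s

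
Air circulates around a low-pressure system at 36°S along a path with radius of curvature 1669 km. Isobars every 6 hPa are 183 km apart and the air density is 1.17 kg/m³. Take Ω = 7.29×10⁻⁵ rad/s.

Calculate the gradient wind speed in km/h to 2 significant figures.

Coriolis parameter at 36°S:
f = 2Ω sin φ = 2 × 7.29×10⁻⁵ × sin 36° = 8.57×10⁻⁵ s⁻¹
Pressure gradient: |∂P/∂n| = 600 Pa / 183000 m = 3.28×10⁻³ Pa/m
Geostrophic speed: V_g = |∂P/∂n|/(fρ) = 3.28×10⁻³/(8.57×10⁻⁵ × 1.17) = 32.7 m/s
Around a low, centrifugal force acts outward with Coriolis, so pressure-gradient force balances both:
(1/ρ)|∂P/∂n| = fV + V²/R  →  V² + fR·V − fR·V_g = 0
With fR = 8.57×10⁻⁵ × 1669×10³ m = 143 m/s:
V = [−fR + √((fR)² + 4 fR V_g)]/2 = [−143 + √(143² + 4×143×32.7)]/2 = 27.4 m/s
Subgeostrophic (V < V_g = 32.7 m/s), as expected around a low.
Converting: 27.4 m/s × 3.6 = 99 km/h

99 km/h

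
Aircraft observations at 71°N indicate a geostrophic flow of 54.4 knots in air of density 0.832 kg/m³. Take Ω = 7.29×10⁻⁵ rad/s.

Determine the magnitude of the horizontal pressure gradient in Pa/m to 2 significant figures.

3.2×10⁻³ Pa/m

Coriolis parameter at 71°N:
f = 2Ω sin φ = 2 × 7.29×10⁻⁵ × sin 71° = 1.38×10⁻⁴ s⁻¹
Wind speed in SI: 54.4 knots = 28.0 m/s
Geostrophic balance rearranged: |∂P/∂n| = f ρ V_g
|∂P/∂n| = 1.38×10⁻⁴ × 0.832 × 28.0 = 3.21×10⁻³ Pa/m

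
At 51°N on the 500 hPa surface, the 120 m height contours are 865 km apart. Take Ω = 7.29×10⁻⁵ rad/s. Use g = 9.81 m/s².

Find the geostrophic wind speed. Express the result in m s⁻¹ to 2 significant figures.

12 m s⁻¹

Coriolis parameter at 51°N:
f = 2Ω sin φ = 2 × 7.29×10⁻⁵ × sin 51° = 1.13×10⁻⁴ s⁻¹
Height gradient: |∂Z/∂n| = 120 m / 865000 m = 1.39×10⁻⁴
On a pressure surface, geostrophic balance gives V_g = (g/f)|∂Z/∂n|:
V_g = 9.81 × 1.39×10⁻⁴ / 1.13×10⁻⁴ = 12.0 m/s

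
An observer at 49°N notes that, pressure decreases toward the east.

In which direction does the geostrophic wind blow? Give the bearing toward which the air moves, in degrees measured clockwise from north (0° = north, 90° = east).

180°

The pressure-gradient force points toward the east (bearing 090°).
Geostrophic balance: in the Northern Hemisphere the Coriolis force deflects motion to the right, so the geostrophic wind blows 90° to the right of the pressure-gradient force (low pressure on the left).
Rotating 090° by 90° clockwise gives 180° — the wind blows toward the south.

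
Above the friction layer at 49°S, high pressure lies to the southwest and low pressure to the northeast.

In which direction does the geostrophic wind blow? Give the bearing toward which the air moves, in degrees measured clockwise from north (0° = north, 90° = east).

315°

The pressure-gradient force points toward the northeast (bearing 045°).
Geostrophic balance: in the Southern Hemisphere the Coriolis force deflects motion to the left, so the geostrophic wind blows 90° to the left of the pressure-gradient force (low pressure on the right).
Rotating 045° by 90° counterclockwise gives 315° — the wind blows toward the northwest.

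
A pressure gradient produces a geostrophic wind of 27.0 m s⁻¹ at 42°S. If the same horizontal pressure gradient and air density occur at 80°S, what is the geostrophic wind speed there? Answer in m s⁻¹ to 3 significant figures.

18.3 m s⁻¹

With the same pressure gradient and density, V_g ∝ 1/f ∝ 1/sin φ.
V₂ = V₁ · sin φ₁ / sin φ₂ = 27.0 × sin 42° / sin 80°
V₂ = 27.0 × 0.6691/0.9848 = 18.3 m s⁻¹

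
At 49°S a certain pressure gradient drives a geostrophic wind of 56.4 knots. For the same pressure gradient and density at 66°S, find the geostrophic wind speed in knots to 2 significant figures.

47 knots

With the same pressure gradient and density, V_g ∝ 1/f ∝ 1/sin φ.
V₂ = V₁ · sin φ₁ / sin φ₂ = 56.4 × sin 49° / sin 66°
V₂ = 56.4 × 0.7547/0.9135 = 47 knots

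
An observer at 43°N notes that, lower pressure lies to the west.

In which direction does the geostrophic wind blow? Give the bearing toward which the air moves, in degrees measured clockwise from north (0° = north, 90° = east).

The pressure-gradient force points toward the west (bearing 270°).
Geostrophic balance: in the Northern Hemisphere the Coriolis force deflects motion to the right, so the geostrophic wind blows 90° to the right of the pressure-gradient force (low pressure on the left).
Rotating 270° by 90° clockwise gives 000° — the wind blows toward the north.

000°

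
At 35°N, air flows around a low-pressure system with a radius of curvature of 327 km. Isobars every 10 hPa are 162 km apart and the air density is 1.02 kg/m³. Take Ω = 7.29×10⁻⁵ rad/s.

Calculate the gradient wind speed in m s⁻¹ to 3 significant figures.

Coriolis parameter at 35°N:
f = 2Ω sin φ = 2 × 7.29×10⁻⁵ × sin 35° = 8.36×10⁻⁵ s⁻¹
Pressure gradient: |∂P/∂n| = 1000 Pa / 162000 m = 6.17×10⁻³ Pa/m
Geostrophic speed: V_g = |∂P/∂n|/(fρ) = 6.17×10⁻³/(8.36×10⁻⁵ × 1.02) = 72.4 m/s
Around a low, centrifugal force acts outward with Coriolis, so pressure-gradient force balances both:
(1/ρ)|∂P/∂n| = fV + V²/R  →  V² + fR·V − fR·V_g = 0
With fR = 8.36×10⁻⁵ × 327×10³ m = 27.3 m/s:
V = [−fR + √((fR)² + 4 fR V_g)]/2 = [−27.3 + √(27.3² + 4×27.3×72.4)]/2 = 32.9 m/s
Subgeostrophic (V < V_g = 72.4 m/s), as expected around a low.

32.9 m s⁻¹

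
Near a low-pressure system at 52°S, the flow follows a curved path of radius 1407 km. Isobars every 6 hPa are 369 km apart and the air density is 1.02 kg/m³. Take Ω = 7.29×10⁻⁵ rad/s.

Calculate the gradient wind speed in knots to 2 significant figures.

25 knots

Coriolis parameter at 52°S:
f = 2Ω sin φ = 2 × 7.29×10⁻⁵ × sin 52° = 1.15×10⁻⁴ s⁻¹
Pressure gradient: |∂P/∂n| = 600 Pa / 369000 m = 1.63×10⁻³ Pa/m
Geostrophic speed: V_g = |∂P/∂n|/(fρ) = 1.63×10⁻³/(1.15×10⁻⁴ × 1.02) = 13.9 m/s
Around a low, centrifugal force acts outward with Coriolis, so pressure-gradient force balances both:
(1/ρ)|∂P/∂n| = fV + V²/R  →  V² + fR·V − fR·V_g = 0
With fR = 1.15×10⁻⁴ × 1407×10³ m = 162 m/s:
V = [−fR + √((fR)² + 4 fR V_g)]/2 = [−162 + √(162² + 4×162×13.9)]/2 = 12.9 m/s
Subgeostrophic (V < V_g = 13.9 m/s), as expected around a low.
Converting: 12.9 m/s × 1.944 = 25 knots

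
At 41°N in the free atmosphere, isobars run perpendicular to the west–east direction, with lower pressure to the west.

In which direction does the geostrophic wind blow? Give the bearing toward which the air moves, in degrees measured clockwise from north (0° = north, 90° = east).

000°

The pressure-gradient force points toward the west (bearing 270°).
Geostrophic balance: in the Northern Hemisphere the Coriolis force deflects motion to the right, so the geostrophic wind blows 90° to the right of the pressure-gradient force (low pressure on the left).
Rotating 270° by 90° clockwise gives 000° — the wind blows toward the north.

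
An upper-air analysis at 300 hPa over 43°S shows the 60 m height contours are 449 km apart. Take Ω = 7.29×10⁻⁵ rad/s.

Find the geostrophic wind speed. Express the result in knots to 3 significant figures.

25.6 knots

Coriolis parameter at 43°S:
f = 2Ω sin φ = 2 × 7.29×10⁻⁵ × sin 43° = 9.94×10⁻⁵ s⁻¹
Height gradient: |∂Z/∂n| = 60 m / 449000 m = 1.34×10⁻⁴
On a pressure surface, geostrophic balance gives V_g = (g/f)|∂Z/∂n|:
V_g = 9.81 × 1.34×10⁻⁴ / 9.94×10⁻⁵ = 13.2 m/s
Converting: 13.2 m/s × 1.944 = 25.6 knots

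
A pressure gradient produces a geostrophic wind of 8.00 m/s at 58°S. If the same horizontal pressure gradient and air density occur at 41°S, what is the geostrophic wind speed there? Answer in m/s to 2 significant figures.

10 m/s

With the same pressure gradient and density, V_g ∝ 1/f ∝ 1/sin φ.
V₂ = V₁ · sin φ₁ / sin φ₂ = 8.00 × sin 58° / sin 41°
V₂ = 8.00 × 0.8480/0.6561 = 10 m/s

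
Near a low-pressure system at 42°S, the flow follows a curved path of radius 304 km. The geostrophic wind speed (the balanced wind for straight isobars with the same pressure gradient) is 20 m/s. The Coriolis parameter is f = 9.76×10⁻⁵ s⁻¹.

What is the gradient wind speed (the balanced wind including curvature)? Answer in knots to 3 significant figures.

26.6 knots

Around a low, centrifugal force acts outward with Coriolis, so pressure-gradient force balances both:
(1/ρ)|∂P/∂n| = fV + V²/R  →  V² + fR·V − fR·V_g = 0
With fR = 9.76×10⁻⁵ × 304×10³ m = 29.7 m/s:
V = [−fR + √((fR)² + 4 fR V_g)]/2 = [−29.7 + √(29.7² + 4×29.7×20)]/2 = 13.7 m/s
Subgeostrophic (V < V_g = 20 m/s), as expected around a low.
Converting: 13.7 m/s × 1.944 = 26.6 knots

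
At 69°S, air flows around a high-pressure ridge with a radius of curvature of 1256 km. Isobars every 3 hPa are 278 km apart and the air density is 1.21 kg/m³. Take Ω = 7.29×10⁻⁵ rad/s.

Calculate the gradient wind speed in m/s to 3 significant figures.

6.82 m/s

Coriolis parameter at 69°S:
f = 2Ω sin φ = 2 × 7.29×10⁻⁵ × sin 69° = 1.36×10⁻⁴ s⁻¹
Pressure gradient: |∂P/∂n| = 300 Pa / 278000 m = 1.08×10⁻³ Pa/m
Geostrophic speed: V_g = |∂P/∂n|/(fρ) = 1.08×10⁻³/(1.36×10⁻⁴ × 1.21) = 6.55 m/s
Around a high, pressure-gradient force acts outward with centrifugal, so Coriolis balances both:
fV = (1/ρ)|∂P/∂n| + V²/R  →  V² − fR·V + fR·V_g = 0
With fR = 1.36×10⁻⁴ × 1256×10³ m = 171 m/s:
V = [fR − √((fR)² − 4 fR V_g)]/2 = [171 − √(171² − 4×171×6.55)]/2 = 6.82 m/s
Supergeostrophic (V > V_g = 6.55 m/s), as expected around a high.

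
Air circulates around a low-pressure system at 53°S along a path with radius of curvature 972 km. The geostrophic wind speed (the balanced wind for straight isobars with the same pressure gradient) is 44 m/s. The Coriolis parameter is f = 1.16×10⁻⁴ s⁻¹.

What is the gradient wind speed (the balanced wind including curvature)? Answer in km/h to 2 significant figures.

120 km/h

Around a low, centrifugal force acts outward with Coriolis, so pressure-gradient force balances both:
(1/ρ)|∂P/∂n| = fV + V²/R  →  V² + fR·V − fR·V_g = 0
With fR = 1.16×10⁻⁴ × 972×10³ m = 113 m/s:
V = [−fR + √((fR)² + 4 fR V_g)]/2 = [−113 + √(113² + 4×113×44)]/2 = 33.8 m/s
Subgeostrophic (V < V_g = 44 m/s), as expected around a low.
Converting: 33.8 m/s × 3.6 = 120 km/h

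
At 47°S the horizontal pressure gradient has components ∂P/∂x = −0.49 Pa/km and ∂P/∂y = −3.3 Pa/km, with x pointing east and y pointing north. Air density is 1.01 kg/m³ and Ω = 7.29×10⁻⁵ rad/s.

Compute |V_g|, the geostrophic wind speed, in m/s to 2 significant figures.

31 m/s

Coriolis parameter at 47°S:
f = 2Ω sin φ = 2 × 7.29×10⁻⁵ × sin 47° = 1.07×10⁻⁴ s⁻¹
In the Southern Hemisphere f is negative: f = −1.07×10⁻⁴ s⁻¹.
Component geostrophic relations (x east, y north):
u_g = −(1/(fρ)) ∂P/∂y,  v_g = (1/(fρ)) ∂P/∂x
u_g = −(−3.3×10⁻³)/(−1.07×10⁻⁴ × 1.01) = −30.6 m/s;  v_g = (−0.49×10⁻³)/(−1.07×10⁻⁴ × 1.01) = 4.55 m/s
|V_g| = √(u_g² + v_g²) = 31.0 m/s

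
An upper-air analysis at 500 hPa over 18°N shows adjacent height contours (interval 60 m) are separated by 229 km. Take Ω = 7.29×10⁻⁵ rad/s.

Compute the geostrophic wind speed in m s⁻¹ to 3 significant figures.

57.0 m s⁻¹

Coriolis parameter at 18°N:
f = 2Ω sin φ = 2 × 7.29×10⁻⁵ × sin 18° = 4.51×10⁻⁵ s⁻¹
Height gradient: |∂Z/∂n| = 60 m / 229000 m = 2.62×10⁻⁴
On a pressure surface, geostrophic balance gives V_g = (g/f)|∂Z/∂n|:
V_g = 9.81 × 2.62×10⁻⁴ / 4.51×10⁻⁵ = 57.0 m/s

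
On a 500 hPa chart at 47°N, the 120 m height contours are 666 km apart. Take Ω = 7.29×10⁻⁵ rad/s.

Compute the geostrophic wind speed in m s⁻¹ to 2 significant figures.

Coriolis parameter at 47°N:
f = 2Ω sin φ = 2 × 7.29×10⁻⁵ × sin 47° = 1.07×10⁻⁴ s⁻¹
Height gradient: |∂Z/∂n| = 120 m / 666000 m = 1.80×10⁻⁴
On a pressure surface, geostrophic balance gives V_g = (g/f)|∂Z/∂n|:
V_g = 9.81 × 1.80×10⁻⁴ / 1.07×10⁻⁴ = 16.6 m/s

17 m s⁻¹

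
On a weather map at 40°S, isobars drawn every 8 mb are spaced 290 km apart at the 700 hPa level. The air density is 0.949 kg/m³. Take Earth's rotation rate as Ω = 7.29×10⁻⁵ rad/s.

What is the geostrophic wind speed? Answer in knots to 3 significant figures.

60.3 knots

Coriolis parameter at 40°S:
f = 2Ω sin φ = 2 × 7.29×10⁻⁵ × sin 40° = 9.37×10⁻⁵ s⁻¹
Pressure gradient: |∂P/∂n| = 800 Pa / 290000 m = 2.76×10⁻³ Pa/m
Geostrophic balance (pressure-gradient force = Coriolis force):
V_g = (1/(fρ)) |∂P/∂n| = 2.76×10⁻³ / (9.37×10⁻⁵ × 0.949) = 31.0 m/s
Converting: 31.0 m/s × 1.944 = 60.3 knots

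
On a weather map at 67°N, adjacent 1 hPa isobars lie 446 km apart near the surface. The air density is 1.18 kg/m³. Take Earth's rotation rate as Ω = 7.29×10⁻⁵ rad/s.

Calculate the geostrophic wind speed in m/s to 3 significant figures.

1.42 m/s

Coriolis parameter at 67°N:
f = 2Ω sin φ = 2 × 7.29×10⁻⁵ × sin 67° = 1.34×10⁻⁴ s⁻¹
Pressure gradient: |∂P/∂n| = 100 Pa / 446000 m = 2.24×10⁻⁴ Pa/m
Geostrophic balance (pressure-gradient force = Coriolis force):
V_g = (1/(fρ)) |∂P/∂n| = 2.24×10⁻⁴ / (1.34×10⁻⁴ × 1.18) = 1.42 m/s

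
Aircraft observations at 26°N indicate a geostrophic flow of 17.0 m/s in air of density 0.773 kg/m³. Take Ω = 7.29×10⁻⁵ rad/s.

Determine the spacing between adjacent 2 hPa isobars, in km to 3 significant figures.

Coriolis parameter at 26°N:
f = 2Ω sin φ = 2 × 7.29×10⁻⁵ × sin 26° = 6.39×10⁻⁵ s⁻¹
Geostrophic balance rearranged: |∂P/∂n| = f ρ V_g
|∂P/∂n| = 6.39×10⁻⁵ × 0.773 × 17.0 = 8.40×10⁻⁴ Pa/m
Isobar spacing: Δn = ΔP/|∂P/∂n| = 200 Pa / 8.40×10⁻⁴ Pa/m = 238123 m ≈ 238 km

238 km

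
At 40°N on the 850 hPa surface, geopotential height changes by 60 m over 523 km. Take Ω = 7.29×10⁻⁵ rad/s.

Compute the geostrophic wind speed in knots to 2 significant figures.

Coriolis parameter at 40°N:
f = 2Ω sin φ = 2 × 7.29×10⁻⁵ × sin 40° = 9.37×10⁻⁵ s⁻¹
Height gradient: |∂Z/∂n| = 60 m / 523000 m = 1.15×10⁻⁴
On a pressure surface, geostrophic balance gives V_g = (g/f)|∂Z/∂n|:
V_g = 9.81 × 1.15×10⁻⁴ / 9.37×10⁻⁵ = 12.0 m/s
Converting: 12.0 m/s × 1.944 = 23 knots

23 knots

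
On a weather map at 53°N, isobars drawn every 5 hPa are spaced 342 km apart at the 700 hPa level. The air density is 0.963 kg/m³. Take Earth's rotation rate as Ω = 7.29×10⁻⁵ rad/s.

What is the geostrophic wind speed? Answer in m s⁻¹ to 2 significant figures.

13 m s⁻¹

Coriolis parameter at 53°N:
f = 2Ω sin φ = 2 × 7.29×10⁻⁵ × sin 53° = 1.16×10⁻⁴ s⁻¹
Pressure gradient: |∂P/∂n| = 500 Pa / 342000 m = 1.46×10⁻³ Pa/m
Geostrophic balance (pressure-gradient force = Coriolis force):
V_g = (1/(fρ)) |∂P/∂n| = 1.46×10⁻³ / (1.16×10⁻⁴ × 0.963) = 13.0 m/s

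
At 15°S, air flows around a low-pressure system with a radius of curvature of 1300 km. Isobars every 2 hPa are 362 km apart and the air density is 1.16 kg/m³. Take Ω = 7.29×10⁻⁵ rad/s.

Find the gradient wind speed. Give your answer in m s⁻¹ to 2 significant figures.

10 m s⁻¹

Coriolis parameter at 15°S:
f = 2Ω sin φ = 2 × 7.29×10⁻⁵ × sin 15° = 3.77×10⁻⁵ s⁻¹
Pressure gradient: |∂P/∂n| = 200 Pa / 362000 m = 5.52×10⁻⁴ Pa/m
Geostrophic speed: V_g = |∂P/∂n|/(fρ) = 5.52×10⁻⁴/(3.77×10⁻⁵ × 1.16) = 12.6 m/s
Around a low, centrifugal force acts outward with Coriolis, so pressure-gradient force balances both:
(1/ρ)|∂P/∂n| = fV + V²/R  →  V² + fR·V − fR·V_g = 0
With fR = 3.77×10⁻⁵ × 1300×10³ m = 49.1 m/s:
V = [−fR + √((fR)² + 4 fR V_g)]/2 = [−49.1 + √(49.1² + 4×49.1×12.6)]/2 = 10.4 m/s
Subgeostrophic (V < V_g = 12.6 m/s), as expected around a low.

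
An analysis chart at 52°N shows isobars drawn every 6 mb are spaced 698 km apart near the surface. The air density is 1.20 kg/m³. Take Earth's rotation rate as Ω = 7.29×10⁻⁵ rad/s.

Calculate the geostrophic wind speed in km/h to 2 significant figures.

22 km/h

Coriolis parameter at 52°N:
f = 2Ω sin φ = 2 × 7.29×10⁻⁵ × sin 52° = 1.15×10⁻⁴ s⁻¹
Pressure gradient: |∂P/∂n| = 600 Pa / 698000 m = 8.60×10⁻⁴ Pa/m
Geostrophic balance (pressure-gradient force = Coriolis force):
V_g = (1/(fρ)) |∂P/∂n| = 8.60×10⁻⁴ / (1.15×10⁻⁴ × 1.20) = 6.23 m/s
Converting: 6.23 m/s × 3.6 = 22 km/h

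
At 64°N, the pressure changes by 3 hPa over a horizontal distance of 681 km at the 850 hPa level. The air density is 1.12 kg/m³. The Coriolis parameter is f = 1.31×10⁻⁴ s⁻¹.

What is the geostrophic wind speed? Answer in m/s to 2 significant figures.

3.0 m/s

Pressure gradient: |∂P/∂n| = 300 Pa / 681000 m = 4.41×10⁻⁴ Pa/m
Geostrophic balance (pressure-gradient force = Coriolis force):
V_g = (1/(fρ)) |∂P/∂n| = 4.41×10⁻⁴ / (1.31×10⁻⁴ × 1.12) = 3.00 m/s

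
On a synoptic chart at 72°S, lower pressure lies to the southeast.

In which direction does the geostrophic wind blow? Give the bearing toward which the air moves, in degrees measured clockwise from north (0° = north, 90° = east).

The pressure-gradient force points toward the southeast (bearing 135°).
Geostrophic balance: in the Southern Hemisphere the Coriolis force deflects motion to the left, so the geostrophic wind blows 90° to the left of the pressure-gradient force (low pressure on the right).
Rotating 135° by 90° counterclockwise gives 045° — the wind blows toward the northeast.

045°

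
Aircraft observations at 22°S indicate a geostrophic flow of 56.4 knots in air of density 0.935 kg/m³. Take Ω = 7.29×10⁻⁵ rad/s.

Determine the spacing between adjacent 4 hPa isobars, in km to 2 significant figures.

Coriolis parameter at 22°S:
f = 2Ω sin φ = 2 × 7.29×10⁻⁵ × sin 22° = 5.46×10⁻⁵ s⁻¹
Wind speed in SI: 56.4 knots = 29.0 m/s
Geostrophic balance rearranged: |∂P/∂n| = f ρ V_g
|∂P/∂n| = 5.46×10⁻⁵ × 0.935 × 29.0 = 1.48×10⁻³ Pa/m
Isobar spacing: Δn = ΔP/|∂P/∂n| = 400 Pa / 1.48×10⁻³ Pa/m = 269959 m ≈ 270 km

270 km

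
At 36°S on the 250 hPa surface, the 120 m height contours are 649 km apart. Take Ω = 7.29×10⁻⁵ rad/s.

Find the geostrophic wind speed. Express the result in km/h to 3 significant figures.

Coriolis parameter at 36°S:
f = 2Ω sin φ = 2 × 7.29×10⁻⁵ × sin 36° = 8.57×10⁻⁵ s⁻¹
Height gradient: |∂Z/∂n| = 120 m / 649000 m = 1.85×10⁻⁴
On a pressure surface, geostrophic balance gives V_g = (g/f)|∂Z/∂n|:
V_g = 9.81 × 1.85×10⁻⁴ / 8.57×10⁻⁵ = 21.2 m/s
Converting: 21.2 m/s × 3.6 = 76.2 km/h

76.2 km/h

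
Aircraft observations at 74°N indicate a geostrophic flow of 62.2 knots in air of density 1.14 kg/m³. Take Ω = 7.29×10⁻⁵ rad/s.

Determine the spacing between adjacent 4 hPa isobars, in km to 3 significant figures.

78.2 km

Coriolis parameter at 74°N:
f = 2Ω sin φ = 2 × 7.29×10⁻⁵ × sin 74° = 1.40×10⁻⁴ s⁻¹
Wind speed in SI: 62.2 knots = 32.0 m/s
Geostrophic balance rearranged: |∂P/∂n| = f ρ V_g
|∂P/∂n| = 1.40×10⁻⁴ × 1.14 × 32.0 = 5.11×10⁻³ Pa/m
Isobar spacing: Δn = ΔP/|∂P/∂n| = 400 Pa / 5.11×10⁻³ Pa/m = 78240 m ≈ 78.2 km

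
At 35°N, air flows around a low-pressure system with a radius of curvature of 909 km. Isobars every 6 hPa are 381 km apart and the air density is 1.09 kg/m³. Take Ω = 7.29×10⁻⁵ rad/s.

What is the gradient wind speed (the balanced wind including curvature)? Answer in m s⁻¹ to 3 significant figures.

14.5 m s⁻¹

Coriolis parameter at 35°N:
f = 2Ω sin φ = 2 × 7.29×10⁻⁵ × sin 35° = 8.36×10⁻⁵ s⁻¹
Pressure gradient: |∂P/∂n| = 600 Pa / 381000 m = 1.57×10⁻³ Pa/m
Geostrophic speed: V_g = |∂P/∂n|/(fρ) = 1.57×10⁻³/(8.36×10⁻⁵ × 1.09) = 17.3 m/s
Around a low, centrifugal force acts outward with Coriolis, so pressure-gradient force balances both:
(1/ρ)|∂P/∂n| = fV + V²/R  →  V² + fR·V − fR·V_g = 0
With fR = 8.36×10⁻⁵ × 909×10³ m = 76.0 m/s:
V = [−fR + √((fR)² + 4 fR V_g)]/2 = [−76.0 + √(76.0² + 4×76.0×17.3)]/2 = 14.5 m/s
Subgeostrophic (V < V_g = 17.3 m/s), as expected around a low.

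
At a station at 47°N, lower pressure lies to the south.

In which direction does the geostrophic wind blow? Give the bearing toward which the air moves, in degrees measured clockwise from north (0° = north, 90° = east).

270°

The pressure-gradient force points toward the south (bearing 180°).
Geostrophic balance: in the Northern Hemisphere the Coriolis force deflects motion to the right, so the geostrophic wind blows 90° to the right of the pressure-gradient force (low pressure on the left).
Rotating 180° by 90° clockwise gives 270° — the wind blows toward the west.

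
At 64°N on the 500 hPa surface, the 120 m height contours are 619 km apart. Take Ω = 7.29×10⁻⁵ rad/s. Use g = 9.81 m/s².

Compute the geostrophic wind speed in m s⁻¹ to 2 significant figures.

15 m s⁻¹

Coriolis parameter at 64°N:
f = 2Ω sin φ = 2 × 7.29×10⁻⁵ × sin 64° = 1.31×10⁻⁴ s⁻¹
Height gradient: |∂Z/∂n| = 120 m / 619000 m = 1.94×10⁻⁴
On a pressure surface, geostrophic balance gives V_g = (g/f)|∂Z/∂n|:
V_g = 9.81 × 1.94×10⁻⁴ / 1.31×10⁻⁴ = 14.5 m/s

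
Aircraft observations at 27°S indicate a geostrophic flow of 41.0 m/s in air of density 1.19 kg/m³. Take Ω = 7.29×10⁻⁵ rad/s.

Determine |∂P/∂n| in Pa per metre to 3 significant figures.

3.23×10⁻³ Pa/m

Coriolis parameter at 27°S:
f = 2Ω sin φ = 2 × 7.29×10⁻⁵ × sin 27° = 6.62×10⁻⁵ s⁻¹
Geostrophic balance rearranged: |∂P/∂n| = f ρ V_g
|∂P/∂n| = 6.62×10⁻⁵ × 1.19 × 41.0 = 3.23×10⁻³ Pa/m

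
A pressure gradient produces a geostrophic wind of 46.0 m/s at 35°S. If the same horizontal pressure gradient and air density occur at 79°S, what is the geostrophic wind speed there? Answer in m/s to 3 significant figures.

26.9 m/s

With the same pressure gradient and density, V_g ∝ 1/f ∝ 1/sin φ.
V₂ = V₁ · sin φ₁ / sin φ₂ = 46.0 × sin 35° / sin 79°
V₂ = 46.0 × 0.5736/0.9816 = 26.9 m/s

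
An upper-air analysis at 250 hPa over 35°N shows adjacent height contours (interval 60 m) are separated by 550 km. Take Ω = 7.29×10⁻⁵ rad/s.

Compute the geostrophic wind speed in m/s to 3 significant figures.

Coriolis parameter at 35°N:
f = 2Ω sin φ = 2 × 7.29×10⁻⁵ × sin 35° = 8.36×10⁻⁵ s⁻¹
Height gradient: |∂Z/∂n| = 60 m / 550000 m = 1.09×10⁻⁴
On a pressure surface, geostrophic balance gives V_g = (g/f)|∂Z/∂n|:
V_g = 9.81 × 1.09×10⁻⁴ / 8.36×10⁻⁵ = 12.8 m/s

12.8 m/s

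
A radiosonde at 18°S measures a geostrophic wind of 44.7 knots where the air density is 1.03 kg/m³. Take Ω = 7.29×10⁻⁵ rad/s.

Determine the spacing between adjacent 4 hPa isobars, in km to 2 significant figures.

Coriolis parameter at 18°S:
f = 2Ω sin φ = 2 × 7.29×10⁻⁵ × sin 18° = 4.51×10⁻⁵ s⁻¹
Wind speed in SI: 44.7 knots = 23.0 m/s
Geostrophic balance rearranged: |∂P/∂n| = f ρ V_g
|∂P/∂n| = 4.51×10⁻⁵ × 1.03 × 23.0 = 1.07×10⁻³ Pa/m
Isobar spacing: Δn = ΔP/|∂P/∂n| = 400 Pa / 1.07×10⁻³ Pa/m = 374833 m ≈ 370 km

370 km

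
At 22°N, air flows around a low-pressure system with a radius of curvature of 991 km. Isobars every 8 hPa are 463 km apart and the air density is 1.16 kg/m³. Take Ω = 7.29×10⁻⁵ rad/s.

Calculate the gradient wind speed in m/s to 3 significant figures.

19.9 m/s

Coriolis parameter at 22°N:
f = 2Ω sin φ = 2 × 7.29×10⁻⁵ × sin 22° = 5.46×10⁻⁵ s⁻¹
Pressure gradient: |∂P/∂n| = 800 Pa / 463000 m = 1.73×10⁻³ Pa/m
Geostrophic speed: V_g = |∂P/∂n|/(fρ) = 1.73×10⁻³/(5.46×10⁻⁵ × 1.16) = 27.3 m/s
Around a low, centrifugal force acts outward with Coriolis, so pressure-gradient force balances both:
(1/ρ)|∂P/∂n| = fV + V²/R  →  V² + fR·V − fR·V_g = 0
With fR = 5.46×10⁻⁵ × 991×10³ m = 54.1 m/s:
V = [−fR + √((fR)² + 4 fR V_g)]/2 = [−54.1 + √(54.1² + 4×54.1×27.3)]/2 = 19.9 m/s
Subgeostrophic (V < V_g = 27.3 m/s), as expected around a low.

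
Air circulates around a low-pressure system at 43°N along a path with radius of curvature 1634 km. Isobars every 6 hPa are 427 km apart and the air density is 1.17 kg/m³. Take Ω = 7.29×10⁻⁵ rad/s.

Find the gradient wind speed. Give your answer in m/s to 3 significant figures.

Coriolis parameter at 43°N:
f = 2Ω sin φ = 2 × 7.29×10⁻⁵ × sin 43° = 9.94×10⁻⁵ s⁻¹
Pressure gradient: |∂P/∂n| = 600 Pa / 427000 m = 1.41×10⁻³ Pa/m
Geostrophic speed: V_g = |∂P/∂n|/(fρ) = 1.41×10⁻³/(9.94×10⁻⁵ × 1.17) = 12.1 m/s
Around a low, centrifugal force acts outward with Coriolis, so pressure-gradient force balances both:
(1/ρ)|∂P/∂n| = fV + V²/R  →  V² + fR·V − fR·V_g = 0
With fR = 9.94×10⁻⁵ × 1634×10³ m = 162 m/s:
V = [−fR + √((fR)² + 4 fR V_g)]/2 = [−162 + √(162² + 4×162×12.1)]/2 = 11.3 m/s
Subgeostrophic (V < V_g = 12.1 m/s), as expected around a low.

11.3 m/s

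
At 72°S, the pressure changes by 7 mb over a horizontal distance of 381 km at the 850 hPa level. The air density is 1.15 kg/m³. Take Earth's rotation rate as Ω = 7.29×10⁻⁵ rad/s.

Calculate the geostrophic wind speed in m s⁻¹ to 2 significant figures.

Coriolis parameter at 72°S:
f = 2Ω sin φ = 2 × 7.29×10⁻⁵ × sin 72° = 1.39×10⁻⁴ s⁻¹
Pressure gradient: |∂P/∂n| = 700 Pa / 381000 m = 1.84×10⁻³ Pa/m
Geostrophic balance (pressure-gradient force = Coriolis force):
V_g = (1/(fρ)) |∂P/∂n| = 1.84×10⁻³ / (1.39×10⁻⁴ × 1.15) = 11.5 m/s

12 m s⁻¹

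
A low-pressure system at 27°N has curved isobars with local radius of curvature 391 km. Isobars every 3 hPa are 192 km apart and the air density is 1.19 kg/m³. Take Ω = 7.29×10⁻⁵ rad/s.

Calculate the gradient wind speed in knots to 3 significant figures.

25.6 knots

Coriolis parameter at 27°N:
f = 2Ω sin φ = 2 × 7.29×10⁻⁵ × sin 27° = 6.62×10⁻⁵ s⁻¹
Pressure gradient: |∂P/∂n| = 300 Pa / 192000 m = 1.56×10⁻³ Pa/m
Geostrophic speed: V_g = |∂P/∂n|/(fρ) = 1.56×10⁻³/(6.62×10⁻⁵ × 1.19) = 19.8 m/s
Around a low, centrifugal force acts outward with Coriolis, so pressure-gradient force balances both:
(1/ρ)|∂P/∂n| = fV + V²/R  →  V² + fR·V − fR·V_g = 0
With fR = 6.62×10⁻⁵ × 391×10³ m = 25.9 m/s:
V = [−fR + √((fR)² + 4 fR V_g)]/2 = [−25.9 + √(25.9² + 4×25.9×19.8)]/2 = 13.2 m/s
Subgeostrophic (V < V_g = 19.8 m/s), as expected around a low.
Converting: 13.2 m/s × 1.944 = 25.6 knots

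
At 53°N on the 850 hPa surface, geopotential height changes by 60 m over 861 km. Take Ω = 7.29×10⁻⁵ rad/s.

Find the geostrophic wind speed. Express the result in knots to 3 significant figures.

Coriolis parameter at 53°N:
f = 2Ω sin φ = 2 × 7.29×10⁻⁵ × sin 53° = 1.16×10⁻⁴ s⁻¹
Height gradient: |∂Z/∂n| = 60 m / 861000 m = 6.97×10⁻⁵
On a pressure surface, geostrophic balance gives V_g = (g/f)|∂Z/∂n|:
V_g = 9.81 × 6.97×10⁻⁵ / 1.16×10⁻⁴ = 5.87 m/s
Converting: 5.87 m/s × 1.944 = 11.4 knots

11.4 knots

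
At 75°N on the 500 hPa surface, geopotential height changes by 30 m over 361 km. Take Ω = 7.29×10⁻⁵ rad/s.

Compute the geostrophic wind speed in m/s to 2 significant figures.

5.8 m/s

Coriolis parameter at 75°N:
f = 2Ω sin φ = 2 × 7.29×10⁻⁵ × sin 75° = 1.41×10⁻⁴ s⁻¹
Height gradient: |∂Z/∂n| = 30 m / 361000 m = 8.31×10⁻⁵
On a pressure surface, geostrophic balance gives V_g = (g/f)|∂Z/∂n|:
V_g = 9.81 × 8.31×10⁻⁵ / 1.41×10⁻⁴ = 5.79 m/s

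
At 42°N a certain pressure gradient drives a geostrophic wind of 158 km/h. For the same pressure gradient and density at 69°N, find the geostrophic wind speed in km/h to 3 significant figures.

113 km/h

With the same pressure gradient and density, V_g ∝ 1/f ∝ 1/sin φ.
V₂ = V₁ · sin φ₁ / sin φ₂ = 158 × sin 42° / sin 69°
V₂ = 158 × 0.6691/0.9336 = 113 km/h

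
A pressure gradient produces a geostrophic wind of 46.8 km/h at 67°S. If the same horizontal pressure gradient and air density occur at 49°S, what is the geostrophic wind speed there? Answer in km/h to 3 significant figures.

57.1 km/h

With the same pressure gradient and density, V_g ∝ 1/f ∝ 1/sin φ.
V₂ = V₁ · sin φ₁ / sin φ₂ = 46.8 × sin 67° / sin 49°
V₂ = 46.8 × 0.9205/0.7547 = 57.1 km/h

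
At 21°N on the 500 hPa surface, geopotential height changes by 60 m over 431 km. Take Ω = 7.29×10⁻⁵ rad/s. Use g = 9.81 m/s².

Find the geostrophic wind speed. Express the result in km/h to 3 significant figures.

94.1 km/h

Coriolis parameter at 21°N:
f = 2Ω sin φ = 2 × 7.29×10⁻⁵ × sin 21° = 5.23×10⁻⁵ s⁻¹
Height gradient: |∂Z/∂n| = 60 m / 431000 m = 1.39×10⁻⁴
On a pressure surface, geostrophic balance gives V_g = (g/f)|∂Z/∂n|:
V_g = 9.81 × 1.39×10⁻⁴ / 5.23×10⁻⁵ = 26.1 m/s
Converting: 26.1 m/s × 3.6 = 94.1 km/h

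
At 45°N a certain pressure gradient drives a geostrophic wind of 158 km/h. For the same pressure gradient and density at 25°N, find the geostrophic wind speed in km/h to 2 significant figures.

260 km/h

With the same pressure gradient and density, V_g ∝ 1/f ∝ 1/sin φ.
V₂ = V₁ · sin φ₁ / sin φ₂ = 158 × sin 45° / sin 25°
V₂ = 158 × 0.7071/0.4226 = 260 km/h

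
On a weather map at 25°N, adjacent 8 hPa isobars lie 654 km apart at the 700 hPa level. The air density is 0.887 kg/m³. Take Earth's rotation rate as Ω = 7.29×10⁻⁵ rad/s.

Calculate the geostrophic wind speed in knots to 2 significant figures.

Coriolis parameter at 25°N:
f = 2Ω sin φ = 2 × 7.29×10⁻⁵ × sin 25° = 6.16×10⁻⁵ s⁻¹
Pressure gradient: |∂P/∂n| = 800 Pa / 654000 m = 1.22×10⁻³ Pa/m
Geostrophic balance (pressure-gradient force = Coriolis force):
V_g = (1/(fρ)) |∂P/∂n| = 1.22×10⁻³ / (6.16×10⁻⁵ × 0.887) = 22.4 m/s
Converting: 22.4 m/s × 1.944 = 44 knots

44 knots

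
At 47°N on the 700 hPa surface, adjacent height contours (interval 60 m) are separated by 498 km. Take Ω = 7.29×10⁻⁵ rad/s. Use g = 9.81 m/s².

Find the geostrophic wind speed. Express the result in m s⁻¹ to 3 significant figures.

11.1 m s⁻¹

Coriolis parameter at 47°N:
f = 2Ω sin φ = 2 × 7.29×10⁻⁵ × sin 47° = 1.07×10⁻⁴ s⁻¹
Height gradient: |∂Z/∂n| = 60 m / 498000 m = 1.20×10⁻⁴
On a pressure surface, geostrophic balance gives V_g = (g/f)|∂Z/∂n|:
V_g = 9.81 × 1.20×10⁻⁴ / 1.07×10⁻⁴ = 11.1 m/s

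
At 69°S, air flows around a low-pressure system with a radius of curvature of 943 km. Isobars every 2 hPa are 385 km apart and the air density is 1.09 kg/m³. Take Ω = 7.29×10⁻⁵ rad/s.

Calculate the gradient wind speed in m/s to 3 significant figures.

Coriolis parameter at 69°S:
f = 2Ω sin φ = 2 × 7.29×10⁻⁵ × sin 69° = 1.36×10⁻⁴ s⁻¹
Pressure gradient: |∂P/∂n| = 200 Pa / 385000 m = 5.19×10⁻⁴ Pa/m
Geostrophic speed: V_g = |∂P/∂n|/(fρ) = 5.19×10⁻⁴/(1.36×10⁻⁴ × 1.09) = 3.50 m/s
Around a low, centrifugal force acts outward with Coriolis, so pressure-gradient force balances both:
(1/ρ)|∂P/∂n| = fV + V²/R  →  V² + fR·V − fR·V_g = 0
With fR = 1.36×10⁻⁴ × 943×10³ m = 128 m/s:
V = [−fR + √((fR)² + 4 fR V_g)]/2 = [−128 + √(128² + 4×128×3.5)]/2 = 3.41 m/s
Subgeostrophic (V < V_g = 3.5 m/s), as expected around a low.

3.41 m/s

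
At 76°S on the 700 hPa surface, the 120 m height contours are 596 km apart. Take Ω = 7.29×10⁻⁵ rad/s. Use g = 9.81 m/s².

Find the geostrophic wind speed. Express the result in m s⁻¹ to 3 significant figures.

Coriolis parameter at 76°S:
f = 2Ω sin φ = 2 × 7.29×10⁻⁵ × sin 76° = 1.41×10⁻⁴ s⁻¹
Height gradient: |∂Z/∂n| = 120 m / 596000 m = 2.01×10⁻⁴
On a pressure surface, geostrophic balance gives V_g = (g/f)|∂Z/∂n|:
V_g = 9.81 × 2.01×10⁻⁴ / 1.41×10⁻⁴ = 14.0 m/s

14.0 m s⁻¹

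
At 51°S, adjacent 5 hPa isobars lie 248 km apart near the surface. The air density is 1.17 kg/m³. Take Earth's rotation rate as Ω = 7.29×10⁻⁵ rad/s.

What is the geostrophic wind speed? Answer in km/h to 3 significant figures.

Coriolis parameter at 51°S:
f = 2Ω sin φ = 2 × 7.29×10⁻⁵ × sin 51° = 1.13×10⁻⁴ s⁻¹
Pressure gradient: |∂P/∂n| = 500 Pa / 248000 m = 2.02×10⁻³ Pa/m
Geostrophic balance (pressure-gradient force = Coriolis force):
V_g = (1/(fρ)) |∂P/∂n| = 2.02×10⁻³ / (1.13×10⁻⁴ × 1.17) = 15.2 m/s
Converting: 15.2 m/s × 3.6 = 54.7 km/h

54.7 km/h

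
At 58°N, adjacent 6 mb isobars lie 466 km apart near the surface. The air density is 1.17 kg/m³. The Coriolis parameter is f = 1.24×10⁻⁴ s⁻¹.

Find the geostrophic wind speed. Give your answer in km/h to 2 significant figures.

Pressure gradient: |∂P/∂n| = 600 Pa / 466000 m = 1.29×10⁻³ Pa/m
Geostrophic balance (pressure-gradient force = Coriolis force):
V_g = (1/(fρ)) |∂P/∂n| = 1.29×10⁻³ / (1.24×10⁻⁴ × 1.17) = 8.87 m/s
Converting: 8.87 m/s × 3.6 = 32 km/h

32 km/h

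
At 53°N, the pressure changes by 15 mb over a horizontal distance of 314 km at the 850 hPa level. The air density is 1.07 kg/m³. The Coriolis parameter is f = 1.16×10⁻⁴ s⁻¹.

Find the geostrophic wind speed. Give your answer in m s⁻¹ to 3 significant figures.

38.5 m s⁻¹

Pressure gradient: |∂P/∂n| = 1500 Pa / 314000 m = 4.78×10⁻³ Pa/m
Geostrophic balance (pressure-gradient force = Coriolis force):
V_g = (1/(fρ)) |∂P/∂n| = 4.78×10⁻³ / (1.16×10⁻⁴ × 1.07) = 38.5 m/s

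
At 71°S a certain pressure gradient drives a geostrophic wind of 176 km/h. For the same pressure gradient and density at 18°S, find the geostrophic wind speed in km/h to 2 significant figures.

540 km/h

With the same pressure gradient and density, V_g ∝ 1/f ∝ 1/sin φ.
V₂ = V₁ · sin φ₁ / sin φ₂ = 176 × sin 71° / sin 18°
V₂ = 176 × 0.9455/0.3090 = 540 km/h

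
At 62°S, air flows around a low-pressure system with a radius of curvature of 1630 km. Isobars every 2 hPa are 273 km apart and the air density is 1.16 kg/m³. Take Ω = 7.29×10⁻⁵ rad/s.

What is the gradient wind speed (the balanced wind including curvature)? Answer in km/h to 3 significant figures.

17.3 km/h

Coriolis parameter at 62°S:
f = 2Ω sin φ = 2 × 7.29×10⁻⁵ × sin 62° = 1.29×10⁻⁴ s⁻¹
Pressure gradient: |∂P/∂n| = 200 Pa / 273000 m = 7.33×10⁻⁴ Pa/m
Geostrophic speed: V_g = |∂P/∂n|/(fρ) = 7.33×10⁻⁴/(1.29×10⁻⁴ × 1.16) = 4.91 m/s
Around a low, centrifugal force acts outward with Coriolis, so pressure-gradient force balances both:
(1/ρ)|∂P/∂n| = fV + V²/R  →  V² + fR·V − fR·V_g = 0
With fR = 1.29×10⁻⁴ × 1630×10³ m = 210 m/s:
V = [−fR + √((fR)² + 4 fR V_g)]/2 = [−210 + √(210² + 4×210×4.91)]/2 = 4.8 m/s
Subgeostrophic (V < V_g = 4.91 m/s), as expected around a low.
Converting: 4.8 m/s × 3.6 = 17.3 km/h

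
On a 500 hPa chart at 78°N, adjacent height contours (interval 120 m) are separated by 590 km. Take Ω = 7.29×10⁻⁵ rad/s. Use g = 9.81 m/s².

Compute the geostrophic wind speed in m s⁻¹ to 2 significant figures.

14 m s⁻¹

Coriolis parameter at 78°N:
f = 2Ω sin φ = 2 × 7.29×10⁻⁵ × sin 78° = 1.43×10⁻⁴ s⁻¹
Height gradient: |∂Z/∂n| = 120 m / 590000 m = 2.03×10⁻⁴
On a pressure surface, geostrophic balance gives V_g = (g/f)|∂Z/∂n|:
V_g = 9.81 × 2.03×10⁻⁴ / 1.43×10⁻⁴ = 14.0 m/s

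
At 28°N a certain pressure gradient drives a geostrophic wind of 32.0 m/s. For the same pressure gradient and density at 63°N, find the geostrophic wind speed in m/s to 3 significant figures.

16.9 m/s

With the same pressure gradient and density, V_g ∝ 1/f ∝ 1/sin φ.
V₂ = V₁ · sin φ₁ / sin φ₂ = 32.0 × sin 28° / sin 63°
V₂ = 32.0 × 0.4695/0.8910 = 16.9 m/s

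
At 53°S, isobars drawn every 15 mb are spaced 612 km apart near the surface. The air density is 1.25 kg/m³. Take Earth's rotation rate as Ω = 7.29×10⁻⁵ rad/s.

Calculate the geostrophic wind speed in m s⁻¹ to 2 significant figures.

Coriolis parameter at 53°S:
f = 2Ω sin φ = 2 × 7.29×10⁻⁵ × sin 53° = 1.16×10⁻⁴ s⁻¹
Pressure gradient: |∂P/∂n| = 1500 Pa / 612000 m = 2.45×10⁻³ Pa/m
Geostrophic balance (pressure-gradient force = Coriolis force):
V_g = (1/(fρ)) |∂P/∂n| = 2.45×10⁻³ / (1.16×10⁻⁴ × 1.25) = 16.8 m/s

17 m s⁻¹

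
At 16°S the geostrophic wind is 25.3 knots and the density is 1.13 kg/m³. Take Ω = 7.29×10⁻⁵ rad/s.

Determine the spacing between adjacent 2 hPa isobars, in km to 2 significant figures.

340 km

Coriolis parameter at 16°S:
f = 2Ω sin φ = 2 × 7.29×10⁻⁵ × sin 16° = 4.02×10⁻⁵ s⁻¹
Wind speed in SI: 25.3 knots = 13.0 m/s
Geostrophic balance rearranged: |∂P/∂n| = f ρ V_g
|∂P/∂n| = 4.02×10⁻⁵ × 1.13 × 13.0 = 5.91×10⁻⁴ Pa/m
Isobar spacing: Δn = ΔP/|∂P/∂n| = 200 Pa / 5.91×10⁻⁴ Pa/m = 338374 m ≈ 340 km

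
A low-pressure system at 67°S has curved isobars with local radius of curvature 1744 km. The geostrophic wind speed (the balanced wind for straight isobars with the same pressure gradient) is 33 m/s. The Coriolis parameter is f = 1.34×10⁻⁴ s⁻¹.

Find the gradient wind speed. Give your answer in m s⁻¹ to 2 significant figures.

29 m s⁻¹

Around a low, centrifugal force acts outward with Coriolis, so pressure-gradient force balances both:
(1/ρ)|∂P/∂n| = fV + V²/R  →  V² + fR·V − fR·V_g = 0
With fR = 1.34×10⁻⁴ × 1744×10³ m = 234 m/s:
V = [−fR + √((fR)² + 4 fR V_g)]/2 = [−234 + √(234² + 4×234×33)]/2 = 29.3 m/s
Subgeostrophic (V < V_g = 33 m/s), as expected around a low.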